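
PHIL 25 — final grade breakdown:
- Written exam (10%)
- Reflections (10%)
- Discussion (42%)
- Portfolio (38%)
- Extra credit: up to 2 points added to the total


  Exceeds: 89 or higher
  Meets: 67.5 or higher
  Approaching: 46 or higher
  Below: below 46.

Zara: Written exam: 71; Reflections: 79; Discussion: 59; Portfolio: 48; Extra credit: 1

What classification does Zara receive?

Weighted total:
  Written exam 71 × 0.1 = 7.1
  Reflections 79 × 0.1 = 7.9
  Discussion 59 × 0.42 = 24.78
  Portfolio 48 × 0.38 = 18.24
Sum = 58.02
Extra credit: 58.02 + 1 = 59.02
59.02 is ≥ 46 and < 67.5 → Approaching

Approaching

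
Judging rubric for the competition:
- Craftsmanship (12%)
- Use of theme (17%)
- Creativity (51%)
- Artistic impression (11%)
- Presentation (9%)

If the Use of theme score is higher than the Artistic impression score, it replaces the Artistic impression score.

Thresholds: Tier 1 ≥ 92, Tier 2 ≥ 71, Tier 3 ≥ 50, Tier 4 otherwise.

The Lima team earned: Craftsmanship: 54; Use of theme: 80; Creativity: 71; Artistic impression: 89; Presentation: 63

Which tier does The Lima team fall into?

Tier 2

Use of theme (80) ≤ Artistic impression (89), so Artistic impression stays at 89.
Weighted total:
  Craftsmanship 54 × 0.12 = 6.48
  Use of theme 80 × 0.17 = 13.6
  Creativity 71 × 0.51 = 36.21
  Artistic impression 89 × 0.11 = 9.79
  Presentation 63 × 0.09 = 5.67
Sum = 71.75
71.75 is ≥ 71 and < 92 → Tier 2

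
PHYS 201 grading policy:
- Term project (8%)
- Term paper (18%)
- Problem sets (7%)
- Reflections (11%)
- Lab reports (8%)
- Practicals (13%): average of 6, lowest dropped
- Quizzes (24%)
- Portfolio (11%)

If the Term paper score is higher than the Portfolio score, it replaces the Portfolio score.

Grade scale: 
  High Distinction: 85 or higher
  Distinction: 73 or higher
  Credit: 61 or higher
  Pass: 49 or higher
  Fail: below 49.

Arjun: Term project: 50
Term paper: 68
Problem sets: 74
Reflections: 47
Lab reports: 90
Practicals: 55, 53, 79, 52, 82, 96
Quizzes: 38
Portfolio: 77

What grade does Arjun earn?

Practicals: drop 52 → average of remaining 5 = 365/5 = 73
Term paper (68) ≤ Portfolio (77), so Portfolio stays at 77.
Weighted total:
  Term project 50 × 0.08 = 4
  Term paper 68 × 0.18 = 12.24
  Problem sets 74 × 0.07 = 5.18
  Reflections 47 × 0.11 = 5.17
  Lab reports 90 × 0.08 = 7.2
  Practicals 73 × 0.13 = 9.49
  Quizzes 38 × 0.24 = 9.12
  Portfolio 77 × 0.11 = 8.47
Sum = 60.87
60.87 is ≥ 49 and < 61 → Pass

Pass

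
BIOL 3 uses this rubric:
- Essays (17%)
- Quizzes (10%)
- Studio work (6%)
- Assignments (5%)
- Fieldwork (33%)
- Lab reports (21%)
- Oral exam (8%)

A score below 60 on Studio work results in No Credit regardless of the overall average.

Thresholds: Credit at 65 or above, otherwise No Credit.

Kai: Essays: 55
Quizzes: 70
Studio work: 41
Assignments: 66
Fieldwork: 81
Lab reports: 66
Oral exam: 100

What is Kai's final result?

No Credit

Studio work score 41 < 60: minimum not met.
Weighted total:
  Essays 55 × 0.17 = 9.35
  Quizzes 70 × 0.1 = 7
  Studio work 41 × 0.06 = 2.46
  Assignments 66 × 0.05 = 3.3
  Fieldwork 81 × 0.33 = 26.73
  Lab reports 66 × 0.21 = 13.86
  Oral exam 100 × 0.08 = 8
Sum = 70.7
Because the Studio work minimum was not met, the result is No Credit.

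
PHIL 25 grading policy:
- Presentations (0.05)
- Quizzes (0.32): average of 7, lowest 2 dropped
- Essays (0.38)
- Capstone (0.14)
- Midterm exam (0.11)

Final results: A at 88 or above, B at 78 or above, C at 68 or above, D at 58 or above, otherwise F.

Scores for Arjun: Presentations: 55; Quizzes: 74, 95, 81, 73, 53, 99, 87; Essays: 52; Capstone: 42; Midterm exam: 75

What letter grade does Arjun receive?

Quizzes: drop 53, 73 → average of remaining 5 = 436/5 = 87.2
Weighted total:
  Presentations 55 × 0.05 = 2.75
  Quizzes 87.2 × 0.32 = 27.904
  Essays 52 × 0.38 = 19.76
  Capstone 42 × 0.14 = 5.88
  Midterm exam 75 × 0.11 = 8.25
Sum = 64.544
64.544 is ≥ 58 and < 68 → D

D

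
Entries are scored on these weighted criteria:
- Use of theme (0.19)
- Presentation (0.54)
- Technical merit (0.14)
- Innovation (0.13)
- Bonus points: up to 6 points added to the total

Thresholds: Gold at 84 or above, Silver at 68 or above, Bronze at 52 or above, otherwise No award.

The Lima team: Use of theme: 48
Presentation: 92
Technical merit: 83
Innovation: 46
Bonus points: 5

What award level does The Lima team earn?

Silver

Weighted total:
  Use of theme 48 × 0.19 = 9.12
  Presentation 92 × 0.54 = 49.68
  Technical merit 83 × 0.14 = 11.62
  Innovation 46 × 0.13 = 5.98
Sum = 76.4
Bonus points: 76.4 + 5 = 81.4
81.4 is ≥ 68 and < 84 → Silver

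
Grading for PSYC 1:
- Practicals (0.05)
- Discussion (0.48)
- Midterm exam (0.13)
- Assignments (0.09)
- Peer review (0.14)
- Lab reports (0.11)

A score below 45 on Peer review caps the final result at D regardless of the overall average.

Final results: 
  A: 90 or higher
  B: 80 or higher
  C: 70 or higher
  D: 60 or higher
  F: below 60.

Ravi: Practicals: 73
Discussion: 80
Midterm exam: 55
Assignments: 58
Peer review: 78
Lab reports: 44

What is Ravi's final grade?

C

Peer review score 78 ≥ 45: minimum met.
Weighted total:
  Practicals 73 × 0.05 = 3.65
  Discussion 80 × 0.48 = 38.4
  Midterm exam 55 × 0.13 = 7.15
  Assignments 58 × 0.09 = 5.22
  Peer review 78 × 0.14 = 10.92
  Lab reports 44 × 0.11 = 4.84
Sum = 70.18
70.18 is ≥ 70 and < 80 → C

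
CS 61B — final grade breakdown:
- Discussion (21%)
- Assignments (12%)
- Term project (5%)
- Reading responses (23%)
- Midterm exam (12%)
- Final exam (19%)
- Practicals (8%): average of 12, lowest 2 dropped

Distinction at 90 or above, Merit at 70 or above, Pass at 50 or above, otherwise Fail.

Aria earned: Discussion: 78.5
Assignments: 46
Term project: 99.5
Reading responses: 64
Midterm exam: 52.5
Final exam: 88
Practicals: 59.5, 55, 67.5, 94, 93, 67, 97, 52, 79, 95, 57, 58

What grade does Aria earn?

Practicals: drop 52, 55 → average of remaining 10 = 767/10 = 76.7
Weighted total:
  Discussion 78.5 × 0.21 = 16.485
  Assignments 46 × 0.12 = 5.52
  Term project 99.5 × 0.05 = 4.975
  Reading responses 64 × 0.23 = 14.72
  Midterm exam 52.5 × 0.12 = 6.3
  Final exam 88 × 0.19 = 16.72
  Practicals 76.7 × 0.08 = 6.136
Sum = 70.856
70.856 is ≥ 70 and < 90 → Merit

Merit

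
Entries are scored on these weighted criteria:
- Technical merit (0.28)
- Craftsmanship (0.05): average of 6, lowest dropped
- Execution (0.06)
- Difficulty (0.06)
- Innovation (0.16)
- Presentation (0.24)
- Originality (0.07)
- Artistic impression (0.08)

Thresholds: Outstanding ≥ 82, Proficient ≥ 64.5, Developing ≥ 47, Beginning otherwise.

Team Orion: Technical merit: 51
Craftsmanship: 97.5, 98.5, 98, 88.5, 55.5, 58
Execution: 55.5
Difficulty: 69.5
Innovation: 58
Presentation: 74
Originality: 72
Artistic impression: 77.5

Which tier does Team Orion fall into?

Craftsmanship: drop 55.5 → average of remaining 5 = 440.5/5 = 88.1
Weighted total:
  Technical merit 51 × 0.28 = 14.28
  Craftsmanship 88.1 × 0.05 = 4.405
  Execution 55.5 × 0.06 = 3.33
  Difficulty 69.5 × 0.06 = 4.17
  Innovation 58 × 0.16 = 9.28
  Presentation 74 × 0.24 = 17.76
  Originality 72 × 0.07 = 5.04
  Artistic impression 77.5 × 0.08 = 6.2
Sum = 64.465
64.465 is ≥ 47 and < 64.5 → Developing

Developing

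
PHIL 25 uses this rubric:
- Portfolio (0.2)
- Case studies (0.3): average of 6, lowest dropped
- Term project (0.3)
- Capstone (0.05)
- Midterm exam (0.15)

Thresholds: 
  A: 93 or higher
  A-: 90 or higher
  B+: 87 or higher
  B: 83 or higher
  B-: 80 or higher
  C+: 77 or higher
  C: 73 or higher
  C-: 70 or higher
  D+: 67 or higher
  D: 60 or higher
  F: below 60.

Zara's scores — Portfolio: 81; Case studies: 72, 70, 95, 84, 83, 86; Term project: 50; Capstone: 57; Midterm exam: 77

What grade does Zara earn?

Case studies: drop 70 → average of remaining 5 = 420/5 = 84
Weighted total:
  Portfolio 81 × 0.2 = 16.2
  Case studies 84 × 0.3 = 25.2
  Term project 50 × 0.3 = 15
  Capstone 57 × 0.05 = 2.85
  Midterm exam 77 × 0.15 = 11.55
Sum = 70.8
70.8 is ≥ 70 and < 73 → C-

C-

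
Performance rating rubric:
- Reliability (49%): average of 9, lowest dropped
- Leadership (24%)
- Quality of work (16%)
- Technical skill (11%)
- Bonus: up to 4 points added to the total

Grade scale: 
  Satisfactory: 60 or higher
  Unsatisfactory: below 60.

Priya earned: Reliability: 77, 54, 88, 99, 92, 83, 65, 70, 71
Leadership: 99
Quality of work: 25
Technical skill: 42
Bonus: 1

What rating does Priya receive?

Satisfactory

Reliability: drop 54 → average of remaining 8 = 645/8 = 80.625
Weighted total:
  Reliability 80.625 × 0.49 = 39.50625
  Leadership 99 × 0.24 = 23.76
  Quality of work 25 × 0.16 = 4
  Technical skill 42 × 0.11 = 4.62
Sum = 71.88625
Bonus: 71.88625 + 1 = 72.88625
72.88625 ≥ 60 → Satisfactory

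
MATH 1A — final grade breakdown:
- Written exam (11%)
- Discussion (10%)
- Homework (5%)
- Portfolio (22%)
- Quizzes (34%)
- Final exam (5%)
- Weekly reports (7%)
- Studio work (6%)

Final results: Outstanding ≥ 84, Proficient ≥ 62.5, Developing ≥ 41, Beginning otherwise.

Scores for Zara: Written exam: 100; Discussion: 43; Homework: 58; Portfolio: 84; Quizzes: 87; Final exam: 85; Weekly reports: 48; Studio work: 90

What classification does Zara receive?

Proficient

Weighted total:
  Written exam 100 × 0.11 = 11
  Discussion 43 × 0.1 = 4.3
  Homework 58 × 0.05 = 2.9
  Portfolio 84 × 0.22 = 18.48
  Quizzes 87 × 0.34 = 29.58
  Final exam 85 × 0.05 = 4.25
  Weekly reports 48 × 0.07 = 3.36
  Studio work 90 × 0.06 = 5.4
Sum = 79.27
79.27 is ≥ 62.5 and < 84 → Proficient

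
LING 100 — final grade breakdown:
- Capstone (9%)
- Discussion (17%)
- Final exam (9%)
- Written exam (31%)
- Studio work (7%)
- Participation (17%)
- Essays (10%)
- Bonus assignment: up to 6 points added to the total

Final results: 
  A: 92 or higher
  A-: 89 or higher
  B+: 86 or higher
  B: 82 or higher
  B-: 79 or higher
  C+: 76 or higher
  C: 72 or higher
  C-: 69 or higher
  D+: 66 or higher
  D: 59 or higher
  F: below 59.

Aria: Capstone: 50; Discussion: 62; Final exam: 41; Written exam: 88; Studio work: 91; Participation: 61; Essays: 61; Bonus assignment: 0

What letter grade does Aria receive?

D+

Weighted total:
  Capstone 50 × 0.09 = 4.5
  Discussion 62 × 0.17 = 10.54
  Final exam 41 × 0.09 = 3.69
  Written exam 88 × 0.31 = 27.28
  Studio work 91 × 0.07 = 6.37
  Participation 61 × 0.17 = 10.37
  Essays 61 × 0.1 = 6.1
Sum = 68.85
Bonus assignment: 68.85 + 0 = 68.85
68.85 is ≥ 66 and < 69 → D+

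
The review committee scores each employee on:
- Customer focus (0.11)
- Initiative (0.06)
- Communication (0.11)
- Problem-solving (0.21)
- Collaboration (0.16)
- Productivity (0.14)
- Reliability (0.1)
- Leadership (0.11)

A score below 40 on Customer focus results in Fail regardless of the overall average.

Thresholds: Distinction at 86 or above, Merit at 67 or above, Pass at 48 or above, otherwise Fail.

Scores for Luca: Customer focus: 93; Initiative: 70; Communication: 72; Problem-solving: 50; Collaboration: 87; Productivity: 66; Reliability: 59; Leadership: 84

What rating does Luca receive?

Merit

Customer focus score 93 ≥ 40: minimum met.
Weighted total:
  Customer focus 93 × 0.11 = 10.23
  Initiative 70 × 0.06 = 4.2
  Communication 72 × 0.11 = 7.92
  Problem-solving 50 × 0.21 = 10.5
  Collaboration 87 × 0.16 = 13.92
  Productivity 66 × 0.14 = 9.24
  Reliability 59 × 0.1 = 5.9
  Leadership 84 × 0.11 = 9.24
Sum = 71.15
71.15 is ≥ 67 and < 86 → Merit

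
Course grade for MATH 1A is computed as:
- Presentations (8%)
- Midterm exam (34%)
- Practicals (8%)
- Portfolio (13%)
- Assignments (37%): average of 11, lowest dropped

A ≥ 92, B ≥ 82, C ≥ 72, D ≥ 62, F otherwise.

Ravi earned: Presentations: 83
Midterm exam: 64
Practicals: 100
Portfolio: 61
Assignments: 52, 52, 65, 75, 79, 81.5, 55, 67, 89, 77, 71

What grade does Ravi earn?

D

Assignments: drop 52 → average of remaining 10 = 711.5/10 = 71.15
Weighted total:
  Presentations 83 × 0.08 = 6.64
  Midterm exam 64 × 0.34 = 21.76
  Practicals 100 × 0.08 = 8
  Portfolio 61 × 0.13 = 7.93
  Assignments 71.15 × 0.37 = 26.3255
Sum = 70.6555
70.6555 is ≥ 62 and < 72 → D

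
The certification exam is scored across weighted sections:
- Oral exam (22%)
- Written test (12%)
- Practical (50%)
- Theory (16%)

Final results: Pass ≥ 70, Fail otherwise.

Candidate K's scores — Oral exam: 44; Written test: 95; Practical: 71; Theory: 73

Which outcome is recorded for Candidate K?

Fail

Weighted total:
  Oral exam 44 × 0.22 = 9.68
  Written test 95 × 0.12 = 11.4
  Practical 71 × 0.5 = 35.5
  Theory 73 × 0.16 = 11.68
Sum = 68.26
68.26 < 70 → Fail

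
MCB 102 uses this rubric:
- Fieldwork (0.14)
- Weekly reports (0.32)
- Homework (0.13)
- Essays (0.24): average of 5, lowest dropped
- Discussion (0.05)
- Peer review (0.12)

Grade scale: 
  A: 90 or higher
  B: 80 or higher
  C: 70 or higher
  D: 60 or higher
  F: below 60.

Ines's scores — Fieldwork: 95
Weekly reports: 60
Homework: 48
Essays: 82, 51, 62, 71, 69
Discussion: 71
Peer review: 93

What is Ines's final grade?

C

Essays: drop 51 → average of remaining 4 = 284/4 = 71
Weighted total:
  Fieldwork 95 × 0.14 = 13.3
  Weekly reports 60 × 0.32 = 19.2
  Homework 48 × 0.13 = 6.24
  Essays 71 × 0.24 = 17.04
  Discussion 71 × 0.05 = 3.55
  Peer review 93 × 0.12 = 11.16
Sum = 70.49
70.49 is ≥ 70 and < 80 → C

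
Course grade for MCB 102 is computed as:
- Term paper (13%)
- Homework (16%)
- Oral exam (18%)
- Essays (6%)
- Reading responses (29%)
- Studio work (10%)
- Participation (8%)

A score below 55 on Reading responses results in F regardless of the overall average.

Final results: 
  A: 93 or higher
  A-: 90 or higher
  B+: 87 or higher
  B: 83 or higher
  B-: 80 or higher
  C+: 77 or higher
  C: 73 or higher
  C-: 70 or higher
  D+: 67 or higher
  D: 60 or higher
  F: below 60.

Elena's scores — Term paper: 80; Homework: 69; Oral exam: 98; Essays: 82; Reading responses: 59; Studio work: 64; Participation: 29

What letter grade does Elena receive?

Reading responses score 59 ≥ 55: minimum met.
Weighted total:
  Term paper 80 × 0.13 = 10.4
  Homework 69 × 0.16 = 11.04
  Oral exam 98 × 0.18 = 17.64
  Essays 82 × 0.06 = 4.92
  Reading responses 59 × 0.29 = 17.11
  Studio work 64 × 0.1 = 6.4
  Participation 29 × 0.08 = 2.32
Sum = 69.83
69.83 is ≥ 67 and < 70 → D+

D+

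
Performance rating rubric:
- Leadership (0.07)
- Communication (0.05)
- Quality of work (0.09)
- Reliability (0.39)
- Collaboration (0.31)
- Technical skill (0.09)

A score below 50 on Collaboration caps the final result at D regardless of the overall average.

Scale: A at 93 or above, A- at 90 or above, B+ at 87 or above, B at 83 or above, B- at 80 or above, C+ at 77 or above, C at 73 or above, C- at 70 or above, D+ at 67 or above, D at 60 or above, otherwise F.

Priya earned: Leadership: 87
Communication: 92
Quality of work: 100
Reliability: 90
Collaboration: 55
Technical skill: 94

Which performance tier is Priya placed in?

B-

Collaboration score 55 ≥ 50: minimum met.
Weighted total:
  Leadership 87 × 0.07 = 6.09
  Communication 92 × 0.05 = 4.6
  Quality of work 100 × 0.09 = 9
  Reliability 90 × 0.39 = 35.1
  Collaboration 55 × 0.31 = 17.05
  Technical skill 94 × 0.09 = 8.46
Sum = 80.3
80.3 is ≥ 80 and < 83 → B-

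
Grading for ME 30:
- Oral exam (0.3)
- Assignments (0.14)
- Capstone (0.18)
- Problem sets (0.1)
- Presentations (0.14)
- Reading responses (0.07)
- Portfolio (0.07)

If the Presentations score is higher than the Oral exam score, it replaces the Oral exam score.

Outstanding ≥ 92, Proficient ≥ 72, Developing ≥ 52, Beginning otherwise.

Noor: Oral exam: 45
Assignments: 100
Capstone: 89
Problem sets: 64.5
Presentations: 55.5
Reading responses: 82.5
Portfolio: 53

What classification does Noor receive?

Developing

Presentations (55.5) > Oral exam (45), so Oral exam counts as 55.5.
Weighted total:
  Oral exam 55.5 × 0.3 = 16.65
  Assignments 100 × 0.14 = 14
  Capstone 89 × 0.18 = 16.02
  Problem sets 64.5 × 0.1 = 6.45
  Presentations 55.5 × 0.14 = 7.77
  Reading responses 82.5 × 0.07 = 5.775
  Portfolio 53 × 0.07 = 3.71
Sum = 70.375
70.375 is ≥ 52 and < 72 → Developing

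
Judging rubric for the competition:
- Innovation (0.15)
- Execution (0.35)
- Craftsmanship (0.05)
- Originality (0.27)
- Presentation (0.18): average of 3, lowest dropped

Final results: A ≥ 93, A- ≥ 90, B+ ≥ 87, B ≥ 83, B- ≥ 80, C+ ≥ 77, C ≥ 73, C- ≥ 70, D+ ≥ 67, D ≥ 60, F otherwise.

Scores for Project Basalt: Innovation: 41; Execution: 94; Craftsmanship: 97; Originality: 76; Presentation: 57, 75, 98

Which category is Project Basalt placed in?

Presentation: drop 57 → average of remaining 2 = 173/2 = 86.5
Weighted total:
  Innovation 41 × 0.15 = 6.15
  Execution 94 × 0.35 = 32.9
  Craftsmanship 97 × 0.05 = 4.85
  Originality 76 × 0.27 = 20.52
  Presentation 86.5 × 0.18 = 15.57
Sum = 79.99
79.99 is ≥ 77 and < 80 → C+

C+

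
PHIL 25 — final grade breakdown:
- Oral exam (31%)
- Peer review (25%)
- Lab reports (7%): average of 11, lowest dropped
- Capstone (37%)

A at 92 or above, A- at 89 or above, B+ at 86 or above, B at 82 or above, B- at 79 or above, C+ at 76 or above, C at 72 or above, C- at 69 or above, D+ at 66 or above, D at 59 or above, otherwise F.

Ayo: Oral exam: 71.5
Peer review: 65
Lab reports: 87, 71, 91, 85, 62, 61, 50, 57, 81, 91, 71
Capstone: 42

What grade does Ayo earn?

D

Lab reports: drop 50 → average of remaining 10 = 757/10 = 75.7
Weighted total:
  Oral exam 71.5 × 0.31 = 22.165
  Peer review 65 × 0.25 = 16.25
  Lab reports 75.7 × 0.07 = 5.299
  Capstone 42 × 0.37 = 15.54
Sum = 59.254
59.254 is ≥ 59 and < 66 → D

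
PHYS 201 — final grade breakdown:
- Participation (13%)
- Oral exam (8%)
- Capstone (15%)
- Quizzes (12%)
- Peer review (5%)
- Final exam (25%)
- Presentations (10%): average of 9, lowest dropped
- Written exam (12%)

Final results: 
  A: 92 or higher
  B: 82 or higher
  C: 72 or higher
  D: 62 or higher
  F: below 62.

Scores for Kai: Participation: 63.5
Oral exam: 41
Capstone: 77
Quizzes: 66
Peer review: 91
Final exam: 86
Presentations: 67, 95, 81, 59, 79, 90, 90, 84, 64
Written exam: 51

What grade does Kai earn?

Presentations: drop 59 → average of remaining 8 = 650/8 = 81.25
Weighted total:
  Participation 63.5 × 0.13 = 8.255
  Oral exam 41 × 0.08 = 3.28
  Capstone 77 × 0.15 = 11.55
  Quizzes 66 × 0.12 = 7.92
  Peer review 91 × 0.05 = 4.55
  Final exam 86 × 0.25 = 21.5
  Presentations 81.25 × 0.1 = 8.125
  Written exam 51 × 0.12 = 6.12
Sum = 71.3
71.3 is ≥ 62 and < 72 → D

D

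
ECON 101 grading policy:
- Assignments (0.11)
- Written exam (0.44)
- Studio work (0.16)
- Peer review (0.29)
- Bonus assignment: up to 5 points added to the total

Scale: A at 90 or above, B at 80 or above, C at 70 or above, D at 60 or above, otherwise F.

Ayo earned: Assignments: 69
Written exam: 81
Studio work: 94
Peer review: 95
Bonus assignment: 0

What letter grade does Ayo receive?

B

Weighted total:
  Assignments 69 × 0.11 = 7.59
  Written exam 81 × 0.44 = 35.64
  Studio work 94 × 0.16 = 15.04
  Peer review 95 × 0.29 = 27.55
Sum = 85.82
Bonus assignment: 85.82 + 0 = 85.82
85.82 is ≥ 80 and < 90 → B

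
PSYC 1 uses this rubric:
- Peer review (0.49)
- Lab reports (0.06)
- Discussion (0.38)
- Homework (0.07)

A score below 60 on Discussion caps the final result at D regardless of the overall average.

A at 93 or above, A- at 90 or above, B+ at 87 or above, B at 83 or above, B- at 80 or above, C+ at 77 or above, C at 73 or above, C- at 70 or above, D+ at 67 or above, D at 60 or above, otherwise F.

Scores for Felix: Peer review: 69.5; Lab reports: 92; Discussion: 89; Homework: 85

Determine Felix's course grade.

C+

Discussion score 89 ≥ 60: minimum met.
Weighted total:
  Peer review 69.5 × 0.49 = 34.055
  Lab reports 92 × 0.06 = 5.52
  Discussion 89 × 0.38 = 33.82
  Homework 85 × 0.07 = 5.95
Sum = 79.345
79.345 is ≥ 77 and < 80 → C+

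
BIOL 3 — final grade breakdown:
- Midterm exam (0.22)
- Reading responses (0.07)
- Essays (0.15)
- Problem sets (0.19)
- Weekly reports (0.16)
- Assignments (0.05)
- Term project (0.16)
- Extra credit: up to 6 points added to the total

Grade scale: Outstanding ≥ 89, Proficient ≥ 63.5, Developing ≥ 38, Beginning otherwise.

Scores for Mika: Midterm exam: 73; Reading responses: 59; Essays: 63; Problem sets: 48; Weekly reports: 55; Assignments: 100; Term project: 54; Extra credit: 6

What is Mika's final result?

Proficient

Weighted total:
  Midterm exam 73 × 0.22 = 16.06
  Reading responses 59 × 0.07 = 4.13
  Essays 63 × 0.15 = 9.45
  Problem sets 48 × 0.19 = 9.12
  Weekly reports 55 × 0.16 = 8.8
  Assignments 100 × 0.05 = 5
  Term project 54 × 0.16 = 8.64
Sum = 61.2
Extra credit: 61.2 + 6 = 67.2
67.2 is ≥ 63.5 and < 89 → Proficient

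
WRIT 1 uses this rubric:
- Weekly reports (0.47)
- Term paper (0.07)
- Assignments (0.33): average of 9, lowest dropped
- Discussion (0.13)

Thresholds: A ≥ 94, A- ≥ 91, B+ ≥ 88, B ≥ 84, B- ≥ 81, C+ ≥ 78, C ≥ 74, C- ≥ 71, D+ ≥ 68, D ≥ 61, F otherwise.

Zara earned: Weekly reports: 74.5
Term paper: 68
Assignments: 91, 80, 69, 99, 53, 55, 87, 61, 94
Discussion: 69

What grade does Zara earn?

C

Assignments: drop 53 → average of remaining 8 = 636/8 = 79.5
Weighted total:
  Weekly reports 74.5 × 0.47 = 35.015
  Term paper 68 × 0.07 = 4.76
  Assignments 79.5 × 0.33 = 26.235
  Discussion 69 × 0.13 = 8.97
Sum = 74.98
74.98 is ≥ 74 and < 78 → C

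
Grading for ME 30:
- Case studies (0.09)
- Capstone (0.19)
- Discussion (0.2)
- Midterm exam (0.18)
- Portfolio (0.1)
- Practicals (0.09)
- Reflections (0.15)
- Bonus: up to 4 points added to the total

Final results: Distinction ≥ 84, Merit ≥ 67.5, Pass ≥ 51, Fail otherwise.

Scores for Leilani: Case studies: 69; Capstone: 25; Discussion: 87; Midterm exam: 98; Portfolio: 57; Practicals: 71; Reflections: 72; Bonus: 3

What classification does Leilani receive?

Weighted total:
  Case studies 69 × 0.09 = 6.21
  Capstone 25 × 0.19 = 4.75
  Discussion 87 × 0.2 = 17.4
  Midterm exam 98 × 0.18 = 17.64
  Portfolio 57 × 0.1 = 5.7
  Practicals 71 × 0.09 = 6.39
  Reflections 72 × 0.15 = 10.8
Sum = 68.89
Bonus: 68.89 + 3 = 71.89
71.89 is ≥ 67.5 and < 84 → Merit

Merit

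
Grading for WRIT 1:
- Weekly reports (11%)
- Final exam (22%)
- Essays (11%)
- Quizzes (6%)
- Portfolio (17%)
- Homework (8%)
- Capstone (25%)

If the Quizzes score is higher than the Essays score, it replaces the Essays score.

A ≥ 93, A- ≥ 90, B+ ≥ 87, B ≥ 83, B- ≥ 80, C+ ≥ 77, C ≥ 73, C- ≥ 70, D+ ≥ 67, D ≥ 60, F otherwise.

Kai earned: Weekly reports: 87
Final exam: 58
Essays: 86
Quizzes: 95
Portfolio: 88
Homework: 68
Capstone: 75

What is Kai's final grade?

C+

Quizzes (95) > Essays (86), so Essays counts as 95.
Weighted total:
  Weekly reports 87 × 0.11 = 9.57
  Final exam 58 × 0.22 = 12.76
  Essays 95 × 0.11 = 10.45
  Quizzes 95 × 0.06 = 5.7
  Portfolio 88 × 0.17 = 14.96
  Homework 68 × 0.08 = 5.44
  Capstone 75 × 0.25 = 18.75
Sum = 77.63
77.63 is ≥ 77 and < 80 → C+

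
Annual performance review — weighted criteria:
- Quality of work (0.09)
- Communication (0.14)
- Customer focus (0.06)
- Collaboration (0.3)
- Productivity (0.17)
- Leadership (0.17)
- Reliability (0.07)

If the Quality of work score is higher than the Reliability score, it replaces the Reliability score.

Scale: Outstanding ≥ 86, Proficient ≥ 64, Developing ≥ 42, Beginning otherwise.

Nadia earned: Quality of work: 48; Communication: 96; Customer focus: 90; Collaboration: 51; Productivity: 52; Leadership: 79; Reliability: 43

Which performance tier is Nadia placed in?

Proficient

Quality of work (48) > Reliability (43), so Reliability counts as 48.
Weighted total:
  Quality of work 48 × 0.09 = 4.32
  Communication 96 × 0.14 = 13.44
  Customer focus 90 × 0.06 = 5.4
  Collaboration 51 × 0.3 = 15.3
  Productivity 52 × 0.17 = 8.84
  Leadership 79 × 0.17 = 13.43
  Reliability 48 × 0.07 = 3.36
Sum = 64.09
64.09 is ≥ 64 and < 86 → Proficient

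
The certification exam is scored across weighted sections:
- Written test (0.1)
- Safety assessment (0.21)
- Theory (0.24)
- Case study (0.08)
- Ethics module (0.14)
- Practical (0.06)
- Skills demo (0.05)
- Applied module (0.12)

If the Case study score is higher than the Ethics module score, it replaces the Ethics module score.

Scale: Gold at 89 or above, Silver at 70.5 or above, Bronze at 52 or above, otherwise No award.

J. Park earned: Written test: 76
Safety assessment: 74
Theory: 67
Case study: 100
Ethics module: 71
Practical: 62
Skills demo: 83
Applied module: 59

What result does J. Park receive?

Case study (100) > Ethics module (71), so Ethics module counts as 100.
Weighted total:
  Written test 76 × 0.1 = 7.6
  Safety assessment 74 × 0.21 = 15.54
  Theory 67 × 0.24 = 16.08
  Case study 100 × 0.08 = 8
  Ethics module 100 × 0.14 = 14
  Practical 62 × 0.06 = 3.72
  Skills demo 83 × 0.05 = 4.15
  Applied module 59 × 0.12 = 7.08
Sum = 76.17
76.17 is ≥ 70.5 and < 89 → Silver

Silver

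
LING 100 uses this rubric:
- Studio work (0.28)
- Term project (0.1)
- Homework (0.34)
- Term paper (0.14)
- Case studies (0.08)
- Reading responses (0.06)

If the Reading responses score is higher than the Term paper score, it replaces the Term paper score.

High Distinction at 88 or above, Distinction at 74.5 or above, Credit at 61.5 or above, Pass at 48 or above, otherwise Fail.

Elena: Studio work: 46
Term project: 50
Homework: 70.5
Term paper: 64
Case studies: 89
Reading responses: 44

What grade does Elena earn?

Reading responses (44) ≤ Term paper (64), so Term paper stays at 64.
Weighted total:
  Studio work 46 × 0.28 = 12.88
  Term project 50 × 0.1 = 5
  Homework 70.5 × 0.34 = 23.97
  Term paper 64 × 0.14 = 8.96
  Case studies 89 × 0.08 = 7.12
  Reading responses 44 × 0.06 = 2.64
Sum = 60.57
60.57 is ≥ 48 and < 61.5 → Pass

Pass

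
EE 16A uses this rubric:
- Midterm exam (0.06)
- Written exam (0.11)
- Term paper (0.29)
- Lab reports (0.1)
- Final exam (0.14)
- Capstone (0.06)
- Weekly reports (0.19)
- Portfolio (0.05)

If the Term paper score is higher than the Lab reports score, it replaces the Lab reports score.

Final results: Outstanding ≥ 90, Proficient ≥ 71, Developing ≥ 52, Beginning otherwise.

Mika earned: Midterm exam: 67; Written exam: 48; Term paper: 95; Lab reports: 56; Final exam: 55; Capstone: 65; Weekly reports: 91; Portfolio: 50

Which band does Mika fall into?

Term paper (95) > Lab reports (56), so Lab reports counts as 95.
Weighted total:
  Midterm exam 67 × 0.06 = 4.02
  Written exam 48 × 0.11 = 5.28
  Term paper 95 × 0.29 = 27.55
  Lab reports 95 × 0.1 = 9.5
  Final exam 55 × 0.14 = 7.7
  Capstone 65 × 0.06 = 3.9
  Weekly reports 91 × 0.19 = 17.29
  Portfolio 50 × 0.05 = 2.5
Sum = 77.74
77.74 is ≥ 71 and < 90 → Proficient

Proficient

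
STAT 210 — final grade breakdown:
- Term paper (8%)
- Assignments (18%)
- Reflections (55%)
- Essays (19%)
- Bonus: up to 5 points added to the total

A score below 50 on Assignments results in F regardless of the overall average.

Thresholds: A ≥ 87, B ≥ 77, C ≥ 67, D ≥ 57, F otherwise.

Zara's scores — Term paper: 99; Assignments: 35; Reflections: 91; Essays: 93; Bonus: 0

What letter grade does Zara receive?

F

Assignments score 35 < 50: minimum not met.
Weighted total:
  Term paper 99 × 0.08 = 7.92
  Assignments 35 × 0.18 = 6.3
  Reflections 91 × 0.55 = 50.05
  Essays 93 × 0.19 = 17.67
Sum = 81.94
Bonus: 81.94 + 0 = 81.94
Because the Assignments minimum was not met, the result is F.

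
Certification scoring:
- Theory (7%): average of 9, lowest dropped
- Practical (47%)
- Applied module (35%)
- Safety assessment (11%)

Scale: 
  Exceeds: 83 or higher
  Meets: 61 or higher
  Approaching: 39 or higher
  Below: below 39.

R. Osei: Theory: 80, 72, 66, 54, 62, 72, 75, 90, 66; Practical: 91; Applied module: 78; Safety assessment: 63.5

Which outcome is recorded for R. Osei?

Theory: drop 54 → average of remaining 8 = 583/8 = 72.875
Weighted total:
  Theory 72.875 × 0.07 = 5.10125
  Practical 91 × 0.47 = 42.77
  Applied module 78 × 0.35 = 27.3
  Safety assessment 63.5 × 0.11 = 6.985
Sum = 82.15625
82.15625 is ≥ 61 and < 83 → Meets

Meets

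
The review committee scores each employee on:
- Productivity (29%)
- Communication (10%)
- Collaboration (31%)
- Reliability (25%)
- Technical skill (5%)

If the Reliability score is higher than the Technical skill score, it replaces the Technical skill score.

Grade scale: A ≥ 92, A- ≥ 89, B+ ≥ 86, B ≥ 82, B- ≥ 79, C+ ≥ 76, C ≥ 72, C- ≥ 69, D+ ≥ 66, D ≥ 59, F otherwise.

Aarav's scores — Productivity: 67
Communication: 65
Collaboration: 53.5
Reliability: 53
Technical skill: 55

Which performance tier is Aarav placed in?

Reliability (53) ≤ Technical skill (55), so Technical skill stays at 55.
Weighted total:
  Productivity 67 × 0.29 = 19.43
  Communication 65 × 0.1 = 6.5
  Collaboration 53.5 × 0.31 = 16.585
  Reliability 53 × 0.25 = 13.25
  Technical skill 55 × 0.05 = 2.75
Sum = 58.515
58.515 < 59 → F

F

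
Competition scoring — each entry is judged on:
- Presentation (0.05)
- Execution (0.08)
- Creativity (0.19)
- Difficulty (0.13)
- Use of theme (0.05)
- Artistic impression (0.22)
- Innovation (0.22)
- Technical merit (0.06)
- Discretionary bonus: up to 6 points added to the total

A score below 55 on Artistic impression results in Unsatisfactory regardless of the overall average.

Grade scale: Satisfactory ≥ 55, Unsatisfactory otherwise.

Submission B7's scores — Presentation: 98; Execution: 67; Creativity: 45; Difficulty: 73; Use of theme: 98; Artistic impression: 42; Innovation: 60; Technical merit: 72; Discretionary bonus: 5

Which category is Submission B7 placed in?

Unsatisfactory

Artistic impression score 42 < 55: minimum not met.
Weighted total:
  Presentation 98 × 0.05 = 4.9
  Execution 67 × 0.08 = 5.36
  Creativity 45 × 0.19 = 8.55
  Difficulty 73 × 0.13 = 9.49
  Use of theme 98 × 0.05 = 4.9
  Artistic impression 42 × 0.22 = 9.24
  Innovation 60 × 0.22 = 13.2
  Technical merit 72 × 0.06 = 4.32
Sum = 59.96
Discretionary bonus: 59.96 + 5 = 64.96
Because the Artistic impression minimum was not met, the result is Unsatisfactory.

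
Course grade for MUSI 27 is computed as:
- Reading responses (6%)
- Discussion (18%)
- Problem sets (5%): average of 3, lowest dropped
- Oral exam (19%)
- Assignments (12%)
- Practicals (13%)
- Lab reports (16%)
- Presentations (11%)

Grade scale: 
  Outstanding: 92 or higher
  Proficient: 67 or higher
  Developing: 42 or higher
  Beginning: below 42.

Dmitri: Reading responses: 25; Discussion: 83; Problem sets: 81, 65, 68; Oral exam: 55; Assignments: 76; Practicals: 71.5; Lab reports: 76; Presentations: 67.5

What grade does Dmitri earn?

Proficient

Problem sets: drop 65 → average of remaining 2 = 149/2 = 74.5
Weighted total:
  Reading responses 25 × 0.06 = 1.5
  Discussion 83 × 0.18 = 14.94
  Problem sets 74.5 × 0.05 = 3.725
  Oral exam 55 × 0.19 = 10.45
  Assignments 76 × 0.12 = 9.12
  Practicals 71.5 × 0.13 = 9.295
  Lab reports 76 × 0.16 = 12.16
  Presentations 67.5 × 0.11 = 7.425
Sum = 68.615
68.615 is ≥ 67 and < 92 → Proficient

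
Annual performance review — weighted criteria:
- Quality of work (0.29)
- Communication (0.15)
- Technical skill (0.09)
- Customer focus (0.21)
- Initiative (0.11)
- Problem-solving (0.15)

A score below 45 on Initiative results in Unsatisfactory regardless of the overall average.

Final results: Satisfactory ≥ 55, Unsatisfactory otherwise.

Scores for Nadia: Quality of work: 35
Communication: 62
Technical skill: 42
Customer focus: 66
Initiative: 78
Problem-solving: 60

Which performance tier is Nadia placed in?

Initiative score 78 ≥ 45: minimum met.
Weighted total:
  Quality of work 35 × 0.29 = 10.15
  Communication 62 × 0.15 = 9.3
  Technical skill 42 × 0.09 = 3.78
  Customer focus 66 × 0.21 = 13.86
  Initiative 78 × 0.11 = 8.58
  Problem-solving 60 × 0.15 = 9
Sum = 54.67
54.67 < 55 → Unsatisfactory

Unsatisfactory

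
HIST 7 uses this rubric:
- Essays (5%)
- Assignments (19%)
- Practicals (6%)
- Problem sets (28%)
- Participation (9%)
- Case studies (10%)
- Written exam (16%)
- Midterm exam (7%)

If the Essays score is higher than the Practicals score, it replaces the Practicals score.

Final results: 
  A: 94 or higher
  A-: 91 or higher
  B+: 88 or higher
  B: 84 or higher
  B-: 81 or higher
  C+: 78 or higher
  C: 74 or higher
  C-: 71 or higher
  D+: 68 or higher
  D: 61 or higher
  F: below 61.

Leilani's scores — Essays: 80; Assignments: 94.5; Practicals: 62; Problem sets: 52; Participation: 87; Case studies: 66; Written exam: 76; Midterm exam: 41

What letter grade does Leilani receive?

Essays (80) > Practicals (62), so Practicals counts as 80.
Weighted total:
  Essays 80 × 0.05 = 4
  Assignments 94.5 × 0.19 = 17.955
  Practicals 80 × 0.06 = 4.8
  Problem sets 52 × 0.28 = 14.56
  Participation 87 × 0.09 = 7.83
  Case studies 66 × 0.1 = 6.6
  Written exam 76 × 0.16 = 12.16
  Midterm exam 41 × 0.07 = 2.87
Sum = 70.775
70.775 is ≥ 68 and < 71 → D+

D+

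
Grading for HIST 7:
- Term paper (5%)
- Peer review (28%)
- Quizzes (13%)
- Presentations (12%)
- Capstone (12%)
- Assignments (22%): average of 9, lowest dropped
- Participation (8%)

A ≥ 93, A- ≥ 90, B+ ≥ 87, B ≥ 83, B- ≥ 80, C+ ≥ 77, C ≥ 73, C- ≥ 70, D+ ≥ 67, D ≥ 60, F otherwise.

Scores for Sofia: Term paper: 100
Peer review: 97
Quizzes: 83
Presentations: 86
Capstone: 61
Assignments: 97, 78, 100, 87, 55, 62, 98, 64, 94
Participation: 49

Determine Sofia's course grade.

Assignments: drop 55 → average of remaining 8 = 680/8 = 85
Weighted total:
  Term paper 100 × 0.05 = 5
  Peer review 97 × 0.28 = 27.16
  Quizzes 83 × 0.13 = 10.79
  Presentations 86 × 0.12 = 10.32
  Capstone 61 × 0.12 = 7.32
  Assignments 85 × 0.22 = 18.7
  Participation 49 × 0.08 = 3.92
Sum = 83.21
83.21 is ≥ 83 and < 87 → B

B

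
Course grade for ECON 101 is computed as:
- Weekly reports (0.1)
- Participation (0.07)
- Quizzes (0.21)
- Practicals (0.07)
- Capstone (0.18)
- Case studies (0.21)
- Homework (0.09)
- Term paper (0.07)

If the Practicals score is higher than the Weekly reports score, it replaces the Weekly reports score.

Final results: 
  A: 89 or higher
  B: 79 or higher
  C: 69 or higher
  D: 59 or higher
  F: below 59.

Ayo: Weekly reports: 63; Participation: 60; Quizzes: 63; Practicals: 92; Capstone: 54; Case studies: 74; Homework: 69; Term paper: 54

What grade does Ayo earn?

Practicals (92) > Weekly reports (63), so Weekly reports counts as 92.
Weighted total:
  Weekly reports 92 × 0.1 = 9.2
  Participation 60 × 0.07 = 4.2
  Quizzes 63 × 0.21 = 13.23
  Practicals 92 × 0.07 = 6.44
  Capstone 54 × 0.18 = 9.72
  Case studies 74 × 0.21 = 15.54
  Homework 69 × 0.09 = 6.21
  Term paper 54 × 0.07 = 3.78
Sum = 68.32
68.32 is ≥ 59 and < 69 → D

D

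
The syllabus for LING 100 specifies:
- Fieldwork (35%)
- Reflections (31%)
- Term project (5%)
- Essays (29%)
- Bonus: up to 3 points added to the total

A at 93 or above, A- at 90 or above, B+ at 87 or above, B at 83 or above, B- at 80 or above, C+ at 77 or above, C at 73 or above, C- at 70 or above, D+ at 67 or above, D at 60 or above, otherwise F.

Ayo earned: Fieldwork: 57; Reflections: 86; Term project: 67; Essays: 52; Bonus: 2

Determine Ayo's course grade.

D+

Weighted total:
  Fieldwork 57 × 0.35 = 19.95
  Reflections 86 × 0.31 = 26.66
  Term project 67 × 0.05 = 3.35
  Essays 52 × 0.29 = 15.08
Sum = 65.04
Bonus: 65.04 + 2 = 67.04
67.04 is ≥ 67 and < 70 → D+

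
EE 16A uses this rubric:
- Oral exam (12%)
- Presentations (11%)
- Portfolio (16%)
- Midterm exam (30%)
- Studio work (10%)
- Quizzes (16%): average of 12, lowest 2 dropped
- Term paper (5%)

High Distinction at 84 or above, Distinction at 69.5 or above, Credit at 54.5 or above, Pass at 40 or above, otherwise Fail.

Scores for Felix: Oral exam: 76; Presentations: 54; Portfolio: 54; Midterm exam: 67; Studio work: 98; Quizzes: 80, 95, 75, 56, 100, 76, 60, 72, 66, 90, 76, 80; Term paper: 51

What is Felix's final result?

Credit

Quizzes: drop 56, 60 → average of remaining 10 = 810/10 = 81
Weighted total:
  Oral exam 76 × 0.12 = 9.12
  Presentations 54 × 0.11 = 5.94
  Portfolio 54 × 0.16 = 8.64
  Midterm exam 67 × 0.3 = 20.1
  Studio work 98 × 0.1 = 9.8
  Quizzes 81 × 0.16 = 12.96
  Term paper 51 × 0.05 = 2.55
Sum = 69.11
69.11 is ≥ 54.5 and < 69.5 → Credit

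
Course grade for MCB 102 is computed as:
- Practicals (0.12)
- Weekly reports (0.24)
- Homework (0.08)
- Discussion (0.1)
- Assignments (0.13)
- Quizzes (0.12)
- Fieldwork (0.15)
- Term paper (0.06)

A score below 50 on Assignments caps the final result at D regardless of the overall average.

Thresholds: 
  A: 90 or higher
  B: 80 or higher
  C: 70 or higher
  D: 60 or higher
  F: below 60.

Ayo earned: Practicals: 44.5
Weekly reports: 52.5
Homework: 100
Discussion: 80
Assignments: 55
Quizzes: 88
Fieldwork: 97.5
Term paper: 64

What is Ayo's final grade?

Assignments score 55 ≥ 50: minimum met.
Weighted total:
  Practicals 44.5 × 0.12 = 5.34
  Weekly reports 52.5 × 0.24 = 12.6
  Homework 100 × 0.08 = 8
  Discussion 80 × 0.1 = 8
  Assignments 55 × 0.13 = 7.15
  Quizzes 88 × 0.12 = 10.56
  Fieldwork 97.5 × 0.15 = 14.625
  Term paper 64 × 0.06 = 3.84
Sum = 70.115
70.115 is ≥ 70 and < 80 → C

C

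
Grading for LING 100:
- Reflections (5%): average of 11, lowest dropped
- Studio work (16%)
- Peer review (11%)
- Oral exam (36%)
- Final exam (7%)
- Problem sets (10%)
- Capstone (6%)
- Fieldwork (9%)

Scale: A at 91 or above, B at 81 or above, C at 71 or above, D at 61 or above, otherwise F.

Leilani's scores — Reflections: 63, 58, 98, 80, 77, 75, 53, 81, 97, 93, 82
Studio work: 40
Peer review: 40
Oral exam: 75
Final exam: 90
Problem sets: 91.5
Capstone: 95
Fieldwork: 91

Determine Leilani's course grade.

C

Reflections: drop 53 → average of remaining 10 = 804/10 = 80.4
Weighted total:
  Reflections 80.4 × 0.05 = 4.02
  Studio work 40 × 0.16 = 6.4
  Peer review 40 × 0.11 = 4.4
  Oral exam 75 × 0.36 = 27
  Final exam 90 × 0.07 = 6.3
  Problem sets 91.5 × 0.1 = 9.15
  Capstone 95 × 0.06 = 5.7
  Fieldwork 91 × 0.09 = 8.19
Sum = 71.16
71.16 is ≥ 71 and < 81 → C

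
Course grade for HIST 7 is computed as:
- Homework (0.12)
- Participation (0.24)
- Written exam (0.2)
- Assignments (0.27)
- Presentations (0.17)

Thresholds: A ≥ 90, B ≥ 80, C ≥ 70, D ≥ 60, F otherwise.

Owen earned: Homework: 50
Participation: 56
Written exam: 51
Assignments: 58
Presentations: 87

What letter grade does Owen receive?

Weighted total:
  Homework 50 × 0.12 = 6
  Participation 56 × 0.24 = 13.44
  Written exam 51 × 0.2 = 10.2
  Assignments 58 × 0.27 = 15.66
  Presentations 87 × 0.17 = 14.79
Sum = 60.09
60.09 is ≥ 60 and < 70 → D

D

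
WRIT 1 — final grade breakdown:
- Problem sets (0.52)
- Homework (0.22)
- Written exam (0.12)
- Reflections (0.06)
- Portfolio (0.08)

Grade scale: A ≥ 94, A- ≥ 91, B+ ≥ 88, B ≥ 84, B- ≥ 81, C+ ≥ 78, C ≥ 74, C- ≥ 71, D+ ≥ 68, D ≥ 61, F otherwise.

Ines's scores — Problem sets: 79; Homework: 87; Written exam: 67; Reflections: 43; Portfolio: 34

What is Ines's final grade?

C-

Weighted total:
  Problem sets 79 × 0.52 = 41.08
  Homework 87 × 0.22 = 19.14
  Written exam 67 × 0.12 = 8.04
  Reflections 43 × 0.06 = 2.58
  Portfolio 34 × 0.08 = 2.72
Sum = 73.56
73.56 is ≥ 71 and < 74 → C-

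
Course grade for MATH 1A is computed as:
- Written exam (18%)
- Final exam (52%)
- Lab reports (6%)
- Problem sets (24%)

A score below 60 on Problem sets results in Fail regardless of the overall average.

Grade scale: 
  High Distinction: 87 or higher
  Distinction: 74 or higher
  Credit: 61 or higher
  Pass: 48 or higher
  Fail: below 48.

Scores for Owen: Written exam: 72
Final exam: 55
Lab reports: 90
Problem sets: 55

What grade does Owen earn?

Problem sets score 55 < 60: minimum not met.
Weighted total:
  Written exam 72 × 0.18 = 12.96
  Final exam 55 × 0.52 = 28.6
  Lab reports 90 × 0.06 = 5.4
  Problem sets 55 × 0.24 = 13.2
Sum = 60.16
Because the Problem sets minimum was not met, the result is Fail.

Fail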